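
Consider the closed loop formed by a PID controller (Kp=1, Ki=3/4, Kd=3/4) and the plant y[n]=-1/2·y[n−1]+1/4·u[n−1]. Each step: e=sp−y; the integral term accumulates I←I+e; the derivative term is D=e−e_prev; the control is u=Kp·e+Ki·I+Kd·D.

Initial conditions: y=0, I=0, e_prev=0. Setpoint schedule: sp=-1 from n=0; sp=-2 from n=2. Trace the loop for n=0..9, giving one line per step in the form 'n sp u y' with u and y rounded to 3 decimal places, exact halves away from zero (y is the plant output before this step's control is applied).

0 -1 -2.500 0.000
1 -1 -0.938 -0.625
2 -2 -5.945 0.078
3 -2 -2.218 -1.525
4 -2 -8.110 0.208
5 -2 -2.616 -2.132
6 -2 -10.631 0.412
7 -2 -2.344 -2.864
8 -2 -13.427 0.846
9 -2 -1.215 -3.780

(exact arithmetic carried between steps; '≈' marks a value shown rounded to 6 d.p. or computed from one; I and e_prev carry over from the previous line; the table rounds u and y to 3 d.p., halves away from zero)
n=0: y=0, sp=-1, e=sp−y=-1; I=-1, D=e−e_prev=-1; u=1·(-1)+3/4·(-1)+3/4·(-1)=-2.5; next y=-1/2·0+1/4·(-2.5)=-0.625
n=1: y=-0.625, sp=-1, e=sp−y=-0.375; I=-1.375, D=e−e_prev=0.625; u=1·(-0.375)+3/4·(-1.375)+3/4·0.625=-0.9375; next y=-1/2·(-0.625)+1/4·(-0.9375)=0.078125
n=2: y=0.078125, sp=-2, e=sp−y=-2.078125; I=-3.453125, D=e−e_prev=-1.703125; u=1·(-2.078125)+3/4·(-3.453125)+3/4·(-1.703125)≈-5.945313; next y=-1/2·0.078125+1/4·(-5.945313)≈-1.525391
n=3: y≈-1.525391, sp=-2, e=sp−y≈-0.474609; I≈-3.927734, D=e−e_prev≈1.603516; u=1·(-0.474609)+3/4·(-3.927734)+3/4·1.603516≈-2.217773; next y=-1/2·(-1.525391)+1/4·(-2.217773)≈0.208252
n=4: y≈0.208252, sp=-2, e=sp−y≈-2.208252; I≈-6.135986, D=e−e_prev≈-1.733643; u=1·(-2.208252)+3/4·(-6.135986)+3/4·(-1.733643)≈-8.110474; next y=-1/2·0.208252+1/4·(-8.110474)≈-2.131744
n=5: y≈-2.131744, sp=-2, e=sp−y≈0.131744; I≈-6.004242, D=e−e_prev≈2.339996; u=1·0.131744+3/4·(-6.004242)+3/4·2.339996≈-2.616440; next y=-1/2·(-2.131744)+1/4·(-2.616440)≈0.411762
n=6: y≈0.411762, sp=-2, e=sp−y≈-2.411762; I≈-8.416004, D=e−e_prev≈-2.543507; u=1·(-2.411762)+3/4·(-8.416004)+3/4·(-2.543507)≈-10.631395; next y=-1/2·0.411762+1/4·(-10.631395)≈-2.863730
n=7: y≈-2.863730, sp=-2, e=sp−y≈0.863730; I≈-7.552274, D=e−e_prev≈3.275492; u=1·0.863730+3/4·(-7.552274)+3/4·3.275492≈-2.343857; next y=-1/2·(-2.863730)+1/4·(-2.343857)≈0.845901
n=8: y≈0.845901, sp=-2, e=sp−y≈-2.845901; I≈-10.398175, D=e−e_prev≈-3.709631; u=1·(-2.845901)+3/4·(-10.398175)+3/4·(-3.709631)≈-13.426755; next y=-1/2·0.845901+1/4·(-13.426755)≈-3.779639
n=9: y≈-3.779639, sp=-2, e=sp−y≈1.779639; I≈-8.618536, D=e−e_prev≈4.625540; u=1·1.779639+3/4·(-8.618536)+3/4·4.625540≈-1.215108; next y=-1/2·(-3.779639)+1/4·(-1.215108)≈1.586043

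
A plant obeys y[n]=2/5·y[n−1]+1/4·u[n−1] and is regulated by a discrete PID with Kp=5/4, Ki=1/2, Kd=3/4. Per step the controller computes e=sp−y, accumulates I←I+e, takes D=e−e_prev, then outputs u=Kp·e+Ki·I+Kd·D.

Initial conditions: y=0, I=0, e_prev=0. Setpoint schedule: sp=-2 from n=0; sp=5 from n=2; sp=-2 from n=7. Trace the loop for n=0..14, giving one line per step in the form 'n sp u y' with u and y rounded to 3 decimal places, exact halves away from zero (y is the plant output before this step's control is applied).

0 -2 -5.000 0.000
1 -2 -1.375 -1.250
2 5 13.797 -0.844
3 5 1.885 3.112
4 5 9.285 1.716
5 5 6.651 3.008
6 5 8.971 2.866
7 -2 -8.877 3.389
8 -2 4.703 -0.864
9 -2 -3.290 0.830
10 -2 -0.133 -0.490
11 -2 -2.531 -0.229
12 -2 -1.983 -0.724
13 -2 -2.839 -0.785
14 -2 -2.896 -1.024

(exact arithmetic carried between steps; '≈' marks a value shown rounded to 6 d.p. or computed from one; I and e_prev carry over from the previous line; the table rounds u and y to 3 d.p., halves away from zero)
n=0: y=0, sp=-2, e=sp−y=-2; I=-2, D=e−e_prev=-2; u=5/4·(-2)+1/2·(-2)+3/4·(-2)=-5; next y=2/5·0+1/4·(-5)=-1.25
n=1: y=-1.25, sp=-2, e=sp−y=-0.75; I=-2.75, D=e−e_prev=1.25; u=5/4·(-0.75)+1/2·(-2.75)+3/4·1.25=-1.375; next y=2/5·(-1.25)+1/4·(-1.375)=-0.84375
n=2: y=-0.84375, sp=5, e=sp−y=5.84375; I=3.09375, D=e−e_prev=6.59375; u=5/4·5.84375+1/2·3.09375+3/4·6.59375=13.796875; next y=2/5·(-0.84375)+1/4·13.796875≈3.111719
n=3: y≈3.111719, sp=5, e=sp−y≈1.888281; I≈4.982031, D=e−e_prev≈-3.955469; u=5/4·1.888281+1/2·4.982031+3/4·(-3.955469)≈1.884766; next y=2/5·3.111719+1/4·1.884766≈1.715879
n=4: y≈1.715879, sp=5, e=sp−y≈3.284121; I≈8.266152, D=e−e_prev≈1.395840; u=5/4·3.284121+1/2·8.266152+3/4·1.395840≈9.285107; next y=2/5·1.715879+1/4·9.285107≈3.007628
n=5: y≈3.007628, sp=5, e=sp−y≈1.992372; I≈10.258524, D=e−e_prev≈-1.291750; u=5/4·1.992372+1/2·10.258524+3/4·(-1.291750)≈6.650914; next y=2/5·3.007628+1/4·6.650914≈2.865780
n=6: y≈2.865780, sp=5, e=sp−y≈2.134220; I≈12.392744, D=e−e_prev≈0.141848; u=5/4·2.134220+1/2·12.392744+3/4·0.141848≈8.970533; next y=2/5·2.865780+1/4·8.970533≈3.388945
n=7: y≈3.388945, sp=-2, e=sp−y≈-5.388945; I≈7.003799, D=e−e_prev≈-7.523165; u=5/4·(-5.388945)+1/2·7.003799+3/4·(-7.523165)≈-8.876656; next y=2/5·3.388945+1/4·(-8.876656)≈-0.863586
n=8: y≈-0.863586, sp=-2, e=sp−y≈-1.136414; I≈5.867385, D=e−e_prev≈4.252531; u=5/4·(-1.136414)+1/2·5.867385+3/4·4.252531≈4.702573; next y=2/5·(-0.863586)+1/4·4.702573≈0.830209
n=9: y≈0.830209, sp=-2, e=sp−y≈-2.830209; I≈3.037176, D=e−e_prev≈-1.693795; u=5/4·(-2.830209)+1/2·3.037176+3/4·(-1.693795)≈-3.289519; next y=2/5·0.830209+1/4·(-3.289519)≈-0.490296
n=10: y≈-0.490296, sp=-2, e=sp−y≈-1.509704; I≈1.527472, D=e−e_prev≈1.320505; u=5/4·(-1.509704)+1/2·1.527472+3/4·1.320505≈-0.133015; next y=2/5·(-0.490296)+1/4·(-0.133015)≈-0.229372
n=11: y≈-0.229372, sp=-2, e=sp−y≈-1.770628; I≈-0.243156, D=e−e_prev≈-0.260924; u=5/4·(-1.770628)+1/2·(-0.243156)+3/4·(-0.260924)≈-2.530556; next y=2/5·(-0.229372)+1/4·(-2.530556)≈-0.724388
n=12: y≈-0.724388, sp=-2, e=sp−y≈-1.275612; I≈-1.518768, D=e−e_prev≈0.495016; u=5/4·(-1.275612)+1/2·(-1.518768)+3/4·0.495016≈-1.982638; next y=2/5·(-0.724388)+1/4·(-1.982638)≈-0.785415
n=13: y≈-0.785415, sp=-2, e=sp−y≈-1.214585; I≈-2.733353, D=e−e_prev≈0.061027; u=5/4·(-1.214585)+1/2·(-2.733353)+3/4·0.061027≈-2.839139; next y=2/5·(-0.785415)+1/4·(-2.839139)≈-1.023950
n=14: y≈-1.023950, sp=-2, e=sp−y≈-0.976050; I≈-3.709403, D=e−e_prev≈0.238536; u=5/4·(-0.976050)+1/2·(-3.709403)+3/4·0.238536≈-2.895861; next y=2/5·(-1.023950)+1/4·(-2.895861)≈-1.133546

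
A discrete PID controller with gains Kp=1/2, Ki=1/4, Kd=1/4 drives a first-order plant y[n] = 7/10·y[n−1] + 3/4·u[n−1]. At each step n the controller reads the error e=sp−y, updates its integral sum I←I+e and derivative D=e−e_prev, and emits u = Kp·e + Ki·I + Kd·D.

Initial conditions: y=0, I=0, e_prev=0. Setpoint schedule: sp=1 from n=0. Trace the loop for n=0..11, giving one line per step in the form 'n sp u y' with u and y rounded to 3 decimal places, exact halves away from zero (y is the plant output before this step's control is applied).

(exact arithmetic carried between steps; '≈' marks a value shown rounded to 6 d.p. or computed from one; I and e_prev carry over from the previous line; the table rounds u and y to 3 d.p., halves away from zero)
n=0: y=0, sp=1, e=sp−y=1; I=1, D=e−e_prev=1; u=1/2·1+1/4·1+1/4·1=1; next y=7/10·0+3/4·1=0.75
n=1: y=0.75, sp=1, e=sp−y=0.25; I=1.25, D=e−e_prev=-0.75; u=1/2·0.25+1/4·1.25+1/4·(-0.75)=0.25; next y=7/10·0.75+3/4·0.25=0.7125
n=2: y=0.7125, sp=1, e=sp−y=0.2875; I=1.5375, D=e−e_prev=0.0375; u=1/2·0.2875+1/4·1.5375+1/4·0.0375=0.5375; next y=7/10·0.7125+3/4·0.5375=0.901875
n=3: y=0.901875, sp=1, e=sp−y=0.098125; I=1.635625, D=e−e_prev=-0.189375; u=1/2·0.098125+1/4·1.635625+1/4·(-0.189375)=0.410625; next y=7/10·0.901875+3/4·0.410625≈0.939281
n=4: y≈0.939281, sp=1, e=sp−y≈0.060719; I≈1.696344, D=e−e_prev≈-0.037406; u=1/2·0.060719+1/4·1.696344+1/4·(-0.037406)≈0.445094; next y=7/10·0.939281+3/4·0.445094≈0.991317
n=5: y≈0.991317, sp=1, e=sp−y≈0.008683; I≈1.705027, D=e−e_prev≈-0.052036; u=1/2·0.008683+1/4·1.705027+1/4·(-0.052036)≈0.417589; next y=7/10·0.991317+3/4·0.417589≈1.007114
n=6: y≈1.007114, sp=1, e=sp−y≈-0.007114; I≈1.697913, D=e−e_prev≈-0.015797; u=1/2·(-0.007114)+1/4·1.697913+1/4·(-0.015797)≈0.416972; next y=7/10·1.007114+3/4·0.416972≈1.017709
n=7: y≈1.017709, sp=1, e=sp−y≈-0.017709; I≈1.680204, D=e−e_prev≈-0.010595; u=1/2·(-0.017709)+1/4·1.680204+1/4·(-0.010595)≈0.408548; next y=7/10·1.017709+3/4·0.408548≈1.018807
n=8: y≈1.018807, sp=1, e=sp−y≈-0.018807; I≈1.661397, D=e−e_prev≈-0.001098; u=1/2·(-0.018807)+1/4·1.661397+1/4·(-0.001098)≈0.405671; next y=7/10·1.018807+3/4·0.405671≈1.017418
n=9: y≈1.017418, sp=1, e=sp−y≈-0.017418; I≈1.643979, D=e−e_prev≈0.001389; u=1/2·(-0.017418)+1/4·1.643979+1/4·0.001389≈0.402633; next y=7/10·1.017418+3/4·0.402633≈1.014167
n=10: y≈1.014167, sp=1, e=sp−y≈-0.014167; I≈1.629811, D=e−e_prev≈0.003251; u=1/2·(-0.014167)+1/4·1.629811+1/4·0.003251≈0.401182; next y=7/10·1.014167+3/4·0.401182≈1.010804
n=11: y≈1.010804, sp=1, e=sp−y≈-0.010804; I≈1.619008, D=e−e_prev≈0.003364; u=1/2·(-0.010804)+1/4·1.619008+1/4·0.003364≈0.400191; next y=7/10·1.010804+3/4·0.400191≈1.007706

0 1 1.000 0.000
1 1 0.250 0.750
2 1 0.538 0.713
3 1 0.411 0.902
4 1 0.445 0.939
5 1 0.418 0.991
6 1 0.417 1.007
7 1 0.409 1.018
8 1 0.406 1.019
9 1 0.403 1.017
10 1 0.401 1.014
11 1 0.400 1.011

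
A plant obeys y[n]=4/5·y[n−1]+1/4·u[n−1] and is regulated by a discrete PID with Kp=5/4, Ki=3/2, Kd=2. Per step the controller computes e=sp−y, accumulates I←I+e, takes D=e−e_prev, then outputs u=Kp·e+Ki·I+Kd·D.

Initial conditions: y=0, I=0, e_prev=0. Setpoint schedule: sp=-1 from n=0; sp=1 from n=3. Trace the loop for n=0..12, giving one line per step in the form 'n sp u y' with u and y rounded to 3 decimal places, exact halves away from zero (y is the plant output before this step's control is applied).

(exact arithmetic carried between steps; '≈' marks a value shown rounded to 6 d.p. or computed from one; I and e_prev carry over from the previous line; the table rounds u and y to 3 d.p., halves away from zero)
n=0: y=0, sp=-1, e=sp−y=-1; I=-1, D=e−e_prev=-1; u=5/4·(-1)+3/2·(-1)+2·(-1)=-4.75; next y=4/5·0+1/4·(-4.75)=-1.1875
n=1: y=-1.1875, sp=-1, e=sp−y=0.1875; I=-0.8125, D=e−e_prev=1.1875; u=5/4·0.1875+3/2·(-0.8125)+2·1.1875=1.390625; next y=4/5·(-1.1875)+1/4·1.390625≈-0.602344
n=2: y≈-0.602344, sp=-1, e=sp−y≈-0.397656; I≈-1.210156, D=e−e_prev≈-0.585156; u=5/4·(-0.397656)+3/2·(-1.210156)+2·(-0.585156)≈-3.482617; next y=4/5·(-0.602344)+1/4·(-3.482617)≈-1.352529
n=3: y≈-1.352529, sp=1, e=sp−y≈2.352529; I≈1.142373, D=e−e_prev≈2.750186; u=5/4·2.352529+3/2·1.142373+2·2.750186≈10.154592; next y=4/5·(-1.352529)+1/4·10.154592≈1.456625
n=4: y≈1.456625, sp=1, e=sp−y≈-0.456625; I≈0.685748, D=e−e_prev≈-2.809154; u=5/4·(-0.456625)+3/2·0.685748+2·(-2.809154)≈-5.160466; next y=4/5·1.456625+1/4·(-5.160466)≈-0.124817
n=5: y≈-0.124817, sp=1, e=sp−y≈1.124817; I≈1.810565, D=e−e_prev≈1.581441; u=5/4·1.124817+3/2·1.810565+2·1.581441≈7.284752; next y=4/5·(-0.124817)+1/4·7.284752≈1.721334
n=6: y≈1.721334, sp=1, e=sp−y≈-0.721334; I≈1.089231, D=e−e_prev≈-1.846151; u=5/4·(-0.721334)+3/2·1.089231+2·(-1.846151)≈-2.960125; next y=4/5·1.721334+1/4·(-2.960125)≈0.637036
n=7: y≈0.637036, sp=1, e=sp−y≈0.362964; I≈1.452194, D=e−e_prev≈1.084298; u=5/4·0.362964+3/2·1.452194+2·1.084298≈4.800592; next y=4/5·0.637036+1/4·4.800592≈1.709777
n=8: y≈1.709777, sp=1, e=sp−y≈-0.709777; I≈0.742417, D=e−e_prev≈-1.072741; u=5/4·(-0.709777)+3/2·0.742417+2·(-1.072741)≈-1.919077; next y=4/5·1.709777+1/4·(-1.919077)≈0.888052
n=9: y≈0.888052, sp=1, e=sp−y≈0.111948; I≈0.854365, D=e−e_prev≈0.821725; u=5/4·0.111948+3/2·0.854365+2·0.821725≈3.064931; next y=4/5·0.888052+1/4·3.064931≈1.476675
n=10: y≈1.476675, sp=1, e=sp−y≈-0.476675; I≈0.377690, D=e−e_prev≈-0.588622; u=5/4·(-0.476675)+3/2·0.377690+2·(-0.588622)≈-1.206553; next y=4/5·1.476675+1/4·(-1.206553)≈0.879702
n=11: y≈0.879702, sp=1, e=sp−y≈0.120298; I≈0.497988, D=e−e_prev≈0.596973; u=5/4·0.120298+3/2·0.497988+2·0.596973≈2.091302; next y=4/5·0.879702+1/4·2.091302≈1.226587
n=12: y≈1.226587, sp=1, e=sp−y≈-0.226587; I≈0.271402, D=e−e_prev≈-0.346885; u=5/4·(-0.226587)+3/2·0.271402+2·(-0.346885)≈-0.569901; next y=4/5·1.226587+1/4·(-0.569901)≈0.838794

0 -1 -4.750 0.000
1 -1 1.391 -1.188
2 -1 -3.483 -0.602
3 1 10.155 -1.353
4 1 -5.160 1.457
5 1 7.285 -0.125
6 1 -2.960 1.721
7 1 4.801 0.637
8 1 -1.919 1.710
9 1 3.065 0.888
10 1 -1.207 1.477
11 1 2.091 0.880
12 1 -0.570 1.227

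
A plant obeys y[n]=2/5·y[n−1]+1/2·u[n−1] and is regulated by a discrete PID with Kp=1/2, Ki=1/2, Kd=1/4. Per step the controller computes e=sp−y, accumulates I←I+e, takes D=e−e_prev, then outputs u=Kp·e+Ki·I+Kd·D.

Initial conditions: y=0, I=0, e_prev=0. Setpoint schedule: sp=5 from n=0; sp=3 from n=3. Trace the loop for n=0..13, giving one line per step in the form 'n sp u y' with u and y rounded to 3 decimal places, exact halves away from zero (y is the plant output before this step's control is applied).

0 5 6.250 0.000
1 5 3.594 3.125
2 5 5.410 3.047
3 3 2.771 3.924
4 3 4.239 2.955
5 3 3.586 3.302
6 3 3.757 3.114
7 3 3.640 3.124
8 3 3.649 3.070
9 3 3.622 3.052
10 3 3.617 3.032
11 3 3.609 3.021
12 3 3.606 3.013
13 3 3.604 3.008

(exact arithmetic carried between steps; '≈' marks a value shown rounded to 6 d.p. or computed from one; I and e_prev carry over from the previous line; the table rounds u and y to 3 d.p., halves away from zero)
n=0: y=0, sp=5, e=sp−y=5; I=5, D=e−e_prev=5; u=1/2·5+1/2·5+1/4·5=6.25; next y=2/5·0+1/2·6.25=3.125
n=1: y=3.125, sp=5, e=sp−y=1.875; I=6.875, D=e−e_prev=-3.125; u=1/2·1.875+1/2·6.875+1/4·(-3.125)=3.59375; next y=2/5·3.125+1/2·3.59375=3.046875
n=2: y=3.046875, sp=5, e=sp−y=1.953125; I=8.828125, D=e−e_prev=0.078125; u=1/2·1.953125+1/2·8.828125+1/4·0.078125≈5.410156; next y=2/5·3.046875+1/2·5.410156≈3.923828
n=3: y≈3.923828, sp=3, e=sp−y≈-0.923828; I≈7.904297, D=e−e_prev≈-2.876953; u=1/2·(-0.923828)+1/2·7.904297+1/4·(-2.876953)≈2.770996; next y=2/5·3.923828+1/2·2.770996≈2.955029
n=4: y≈2.955029, sp=3, e=sp−y≈0.044971; I≈7.949268, D=e−e_prev≈0.968799; u=1/2·0.044971+1/2·7.949268+1/4·0.968799≈4.239319; next y=2/5·2.955029+1/2·4.239319≈3.301671
n=5: y≈3.301671, sp=3, e=sp−y≈-0.301671; I≈7.647596, D=e−e_prev≈-0.346642; u=1/2·(-0.301671)+1/2·7.647596+1/4·(-0.346642)≈3.586302; next y=2/5·3.301671+1/2·3.586302≈3.113820
n=6: y≈3.113820, sp=3, e=sp−y≈-0.113820; I≈7.533777, D=e−e_prev≈0.187852; u=1/2·(-0.113820)+1/2·7.533777+1/4·0.187852≈3.756942; next y=2/5·3.113820+1/2·3.756942≈3.123999
n=7: y≈3.123999, sp=3, e=sp−y≈-0.123999; I≈7.409778, D=e−e_prev≈-0.010179; u=1/2·(-0.123999)+1/2·7.409778+1/4·(-0.010179)≈3.640345; next y=2/5·3.123999+1/2·3.640345≈3.069772
n=8: y≈3.069772, sp=3, e=sp−y≈-0.069772; I≈7.340006, D=e−e_prev≈0.054227; u=1/2·(-0.069772)+1/2·7.340006+1/4·0.054227≈3.648674; next y=2/5·3.069772+1/2·3.648674≈3.052246
n=9: y≈3.052246, sp=3, e=sp−y≈-0.052246; I≈7.287761, D=e−e_prev≈0.017526; u=1/2·(-0.052246)+1/2·7.287761+1/4·0.017526≈3.622139; next y=2/5·3.052246+1/2·3.622139≈3.031968
n=10: y≈3.031968, sp=3, e=sp−y≈-0.031968; I≈7.255793, D=e−e_prev≈0.020278; u=1/2·(-0.031968)+1/2·7.255793+1/4·0.020278≈3.616982; next y=2/5·3.031968+1/2·3.616982≈3.021278
n=11: y≈3.021278, sp=3, e=sp−y≈-0.021278; I≈7.234515, D=e−e_prev≈0.010690; u=1/2·(-0.021278)+1/2·7.234515+1/4·0.010690≈3.609291; next y=2/5·3.021278+1/2·3.609291≈3.013157
n=12: y≈3.013157, sp=3, e=sp−y≈-0.013157; I≈7.221358, D=e−e_prev≈0.008122; u=1/2·(-0.013157)+1/2·7.221358+1/4·0.008122≈3.606131; next y=2/5·3.013157+1/2·3.606131≈3.008328
n=13: y≈3.008328, sp=3, e=sp−y≈-0.008328; I≈7.213030, D=e−e_prev≈0.004828; u=1/2·(-0.008328)+1/2·7.213030+1/4·0.004828≈3.603558; next y=2/5·3.008328+1/2·3.603558≈3.005110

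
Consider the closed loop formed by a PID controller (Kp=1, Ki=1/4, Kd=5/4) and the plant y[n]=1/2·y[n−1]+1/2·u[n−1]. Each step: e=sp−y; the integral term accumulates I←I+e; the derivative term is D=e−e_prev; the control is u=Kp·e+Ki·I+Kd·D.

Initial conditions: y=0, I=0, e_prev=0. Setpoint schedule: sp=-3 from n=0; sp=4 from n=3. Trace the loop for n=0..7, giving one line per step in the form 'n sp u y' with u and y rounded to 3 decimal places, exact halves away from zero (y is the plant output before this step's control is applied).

0 -3 -7.500 0.000
1 -3 4.875 -3.750
2 -3 -10.406 0.563
3 4 25.305 -4.922
4 4 -25.854 10.191
5 4 36.546 -7.831
6 4 -38.496 14.358
7 4 52.717 -12.069

(exact arithmetic carried between steps; '≈' marks a value shown rounded to 6 d.p. or computed from one; I and e_prev carry over from the previous line; the table rounds u and y to 3 d.p., halves away from zero)
n=0: y=0, sp=-3, e=sp−y=-3; I=-3, D=e−e_prev=-3; u=1·(-3)+1/4·(-3)+5/4·(-3)=-7.5; next y=1/2·0+1/2·(-7.5)=-3.75
n=1: y=-3.75, sp=-3, e=sp−y=0.75; I=-2.25, D=e−e_prev=3.75; u=1·0.75+1/4·(-2.25)+5/4·3.75=4.875; next y=1/2·(-3.75)+1/2·4.875=0.5625
n=2: y=0.5625, sp=-3, e=sp−y=-3.5625; I=-5.8125, D=e−e_prev=-4.3125; u=1·(-3.5625)+1/4·(-5.8125)+5/4·(-4.3125)=-10.40625; next y=1/2·0.5625+1/2·(-10.40625)=-4.921875
n=3: y=-4.921875, sp=4, e=sp−y=8.921875; I=3.109375, D=e−e_prev=12.484375; u=1·8.921875+1/4·3.109375+5/4·12.484375≈25.304688; next y=1/2·(-4.921875)+1/2·25.304688≈10.191406
n=4: y≈10.191406, sp=4, e=sp−y≈-6.191406; I≈-3.082031, D=e−e_prev≈-15.113281; u=1·(-6.191406)+1/4·(-3.082031)+5/4·(-15.113281)≈-25.853516; next y=1/2·10.191406+1/2·(-25.853516)≈-7.831055
n=5: y≈-7.831055, sp=4, e=sp−y≈11.831055; I≈8.749023, D=e−e_prev≈18.022461; u=1·11.831055+1/4·8.749023+5/4·18.022461≈36.546387; next y=1/2·(-7.831055)+1/2·36.546387≈14.357666
n=6: y≈14.357666, sp=4, e=sp−y≈-10.357666; I≈-1.608643, D=e−e_prev≈-22.188721; u=1·(-10.357666)+1/4·(-1.608643)+5/4·(-22.188721)≈-38.495728; next y=1/2·14.357666+1/2·(-38.495728)≈-12.069031
n=7: y≈-12.069031, sp=4, e=sp−y≈16.069031; I≈14.460388, D=e−e_prev≈26.426697; u=1·16.069031+1/4·14.460388+5/4·26.426697≈52.717499; next y=1/2·(-12.069031)+1/2·52.717499≈20.324234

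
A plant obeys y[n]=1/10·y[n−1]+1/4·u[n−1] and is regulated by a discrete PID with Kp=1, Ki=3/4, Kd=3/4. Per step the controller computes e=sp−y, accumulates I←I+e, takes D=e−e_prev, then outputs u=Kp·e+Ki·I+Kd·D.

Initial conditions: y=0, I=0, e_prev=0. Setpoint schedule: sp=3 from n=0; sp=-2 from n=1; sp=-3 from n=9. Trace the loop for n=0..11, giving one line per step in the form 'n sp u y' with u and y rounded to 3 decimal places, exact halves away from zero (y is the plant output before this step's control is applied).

(exact arithmetic carried between steps; '≈' marks a value shown rounded to 6 d.p. or computed from one; I and e_prev carry over from the previous line; the table rounds u and y to 3 d.p., halves away from zero)
n=0: y=0, sp=3, e=sp−y=3; I=3, D=e−e_prev=3; u=1·3+3/4·3+3/4·3=7.5; next y=1/10·0+1/4·7.5=1.875
n=1: y=1.875, sp=-2, e=sp−y=-3.875; I=-0.875, D=e−e_prev=-6.875; u=1·(-3.875)+3/4·(-0.875)+3/4·(-6.875)=-9.6875; next y=1/10·1.875+1/4·(-9.6875)=-2.234375
n=2: y=-2.234375, sp=-2, e=sp−y=0.234375; I=-0.640625, D=e−e_prev=4.109375; u=1·0.234375+3/4·(-0.640625)+3/4·4.109375≈2.835938; next y=1/10·(-2.234375)+1/4·2.835938≈0.485547
n=3: y≈0.485547, sp=-2, e=sp−y≈-2.485547; I≈-3.126172, D=e−e_prev≈-2.719922; u=1·(-2.485547)+3/4·(-3.126172)+3/4·(-2.719922)≈-6.870117; next y=1/10·0.485547+1/4·(-6.870117)≈-1.668975
n=4: y≈-1.668975, sp=-2, e=sp−y≈-0.331025; I≈-3.457197, D=e−e_prev≈2.154521; u=1·(-0.331025)+3/4·(-3.457197)+3/4·2.154521≈-1.308032; next y=1/10·(-1.668975)+1/4·(-1.308032)≈-0.493906
n=5: y≈-0.493906, sp=-2, e=sp−y≈-1.506094; I≈-4.963292, D=e−e_prev≈-1.175069; u=1·(-1.506094)+3/4·(-4.963292)+3/4·(-1.175069)≈-6.109865; next y=1/10·(-0.493906)+1/4·(-6.109865)≈-1.576857
n=6: y≈-1.576857, sp=-2, e=sp−y≈-0.423143; I≈-5.386435, D=e−e_prev≈1.082951; u=1·(-0.423143)+3/4·(-5.386435)+3/4·1.082951≈-3.650756; next y=1/10·(-1.576857)+1/4·(-3.650756)≈-1.070375
n=7: y≈-1.070375, sp=-2, e=sp−y≈-0.929625; I≈-6.316060, D=e−e_prev≈-0.506482; u=1·(-0.929625)+3/4·(-6.316060)+3/4·(-0.506482)≈-6.046532; next y=1/10·(-1.070375)+1/4·(-6.046532)≈-1.618671
n=8: y≈-1.618671, sp=-2, e=sp−y≈-0.381329; I≈-6.697390, D=e−e_prev≈0.548296; u=1·(-0.381329)+3/4·(-6.697390)+3/4·0.548296≈-4.993150; next y=1/10·(-1.618671)+1/4·(-4.993150)≈-1.410155
n=9: y≈-1.410155, sp=-3, e=sp−y≈-1.589845; I≈-8.287235, D=e−e_prev≈-1.208516; u=1·(-1.589845)+3/4·(-8.287235)+3/4·(-1.208516)≈-8.711659; next y=1/10·(-1.410155)+1/4·(-8.711659)≈-2.318930
n=10: y≈-2.318930, sp=-3, e=sp−y≈-0.681070; I≈-8.968305, D=e−e_prev≈0.908776; u=1·(-0.681070)+3/4·(-8.968305)+3/4·0.908776≈-6.725717; next y=1/10·(-2.318930)+1/4·(-6.725717)≈-1.913322
n=11: y≈-1.913322, sp=-3, e=sp−y≈-1.086678; I≈-10.054983, D=e−e_prev≈-0.405608; u=1·(-1.086678)+3/4·(-10.054983)+3/4·(-0.405608)≈-8.932121; next y=1/10·(-1.913322)+1/4·(-8.932121)≈-2.424362

0 3 7.500 0.000
1 -2 -9.688 1.875
2 -2 2.836 -2.234
3 -2 -6.870 0.486
4 -2 -1.308 -1.669
5 -2 -6.110 -0.494
6 -2 -3.651 -1.577
7 -2 -6.047 -1.070
8 -2 -4.993 -1.619
9 -3 -8.712 -1.410
10 -3 -6.726 -2.319
11 -3 -8.932 -1.913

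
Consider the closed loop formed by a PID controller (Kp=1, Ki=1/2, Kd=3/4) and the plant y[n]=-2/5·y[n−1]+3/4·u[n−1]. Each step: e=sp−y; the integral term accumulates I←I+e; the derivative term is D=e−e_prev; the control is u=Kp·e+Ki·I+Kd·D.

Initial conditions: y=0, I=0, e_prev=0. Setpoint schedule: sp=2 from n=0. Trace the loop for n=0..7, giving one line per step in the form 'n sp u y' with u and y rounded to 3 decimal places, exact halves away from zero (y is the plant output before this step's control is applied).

0 2 4.500 0.000
1 2 -3.594 3.375
2 2 14.946 -4.045
3 2 -25.560 12.827
4 2 65.220 -24.301
5 2 -136.084 58.636
6 2 312.144 -125.517
7 2 -684.334 284.315

(exact arithmetic carried between steps; '≈' marks a value shown rounded to 6 d.p. or computed from one; I and e_prev carry over from the previous line; the table rounds u and y to 3 d.p., halves away from zero)
n=0: y=0, sp=2, e=sp−y=2; I=2, D=e−e_prev=2; u=1·2+1/2·2+3/4·2=4.5; next y=-2/5·0+3/4·4.5=3.375
n=1: y=3.375, sp=2, e=sp−y=-1.375; I=0.625, D=e−e_prev=-3.375; u=1·(-1.375)+1/2·0.625+3/4·(-3.375)=-3.59375; next y=-2/5·3.375+3/4·(-3.59375)≈-4.045313
n=2: y≈-4.045313, sp=2, e=sp−y≈6.045313; I≈6.670313, D=e−e_prev≈7.420313; u=1·6.045313+1/2·6.670313+3/4·7.420313≈14.945703; next y=-2/5·(-4.045313)+3/4·14.945703≈12.827402
n=3: y≈12.827402, sp=2, e=sp−y≈-10.827402; I≈-4.157090, D=e−e_prev≈-16.872715; u=1·(-10.827402)+1/2·(-4.157090)+3/4·(-16.872715)≈-25.560483; next y=-2/5·12.827402+3/4·(-25.560483)≈-24.301323
n=4: y≈-24.301323, sp=2, e=sp−y≈26.301323; I≈22.144234, D=e−e_prev≈37.128726; u=1·26.301323+1/2·22.144234+3/4·37.128726≈65.219985; next y=-2/5·(-24.301323)+3/4·65.219985≈58.635518
n=5: y≈58.635518, sp=2, e=sp−y≈-56.635518; I≈-34.491284, D=e−e_prev≈-82.936841; u=1·(-56.635518)+1/2·(-34.491284)+3/4·(-82.936841)≈-136.083791; next y=-2/5·58.635518+3/4·(-136.083791)≈-125.517050
n=6: y≈-125.517050, sp=2, e=sp−y≈127.517050; I≈93.025766, D=e−e_prev≈184.152568; u=1·127.517050+1/2·93.025766+3/4·184.152568≈312.144360; next y=-2/5·(-125.517050)+3/4·312.144360≈284.315090
n=7: y≈284.315090, sp=2, e=sp−y≈-282.315090; I≈-189.289324, D=e−e_prev≈-409.832141; u=1·(-282.315090)+1/2·(-189.289324)+3/4·(-409.832141)≈-684.333857; next y=-2/5·284.315090+3/4·(-684.333857)≈-626.976429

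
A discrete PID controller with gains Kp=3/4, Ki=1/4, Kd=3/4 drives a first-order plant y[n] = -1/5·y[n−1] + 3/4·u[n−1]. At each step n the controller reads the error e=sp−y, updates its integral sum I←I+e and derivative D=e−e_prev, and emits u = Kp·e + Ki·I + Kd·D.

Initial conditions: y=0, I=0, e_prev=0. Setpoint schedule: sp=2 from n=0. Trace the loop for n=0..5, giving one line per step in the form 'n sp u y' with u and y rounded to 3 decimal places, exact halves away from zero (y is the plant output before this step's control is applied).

0 2 3.500 0.000
1 2 -2.094 2.625
2 2 7.979 -2.095
3 2 -9.410 6.404
4 2 21.661 -8.338
5 2 -32.751 17.914

(exact arithmetic carried between steps; '≈' marks a value shown rounded to 6 d.p. or computed from one; I and e_prev carry over from the previous line; the table rounds u and y to 3 d.p., halves away from zero)
n=0: y=0, sp=2, e=sp−y=2; I=2, D=e−e_prev=2; u=3/4·2+1/4·2+3/4·2=3.5; next y=-1/5·0+3/4·3.5=2.625
n=1: y=2.625, sp=2, e=sp−y=-0.625; I=1.375, D=e−e_prev=-2.625; u=3/4·(-0.625)+1/4·1.375+3/4·(-2.625)=-2.09375; next y=-1/5·2.625+3/4·(-2.09375)≈-2.095313
n=2: y≈-2.095313, sp=2, e=sp−y≈4.095313; I≈5.470313, D=e−e_prev≈4.720313; u=3/4·4.095313+1/4·5.470313+3/4·4.720313≈7.979297; next y=-1/5·(-2.095313)+3/4·7.979297≈6.403535
n=3: y≈6.403535, sp=2, e=sp−y≈-4.403535; I≈1.066777, D=e−e_prev≈-8.498848; u=3/4·(-4.403535)+1/4·1.066777+3/4·(-8.498848)≈-9.410093; next y=-1/5·6.403535+3/4·(-9.410093)≈-8.338277
n=4: y≈-8.338277, sp=2, e=sp−y≈10.338277; I≈11.405054, D=e−e_prev≈14.741812; u=3/4·10.338277+1/4·11.405054+3/4·14.741812≈21.661330; next y=-1/5·(-8.338277)+3/4·21.661330≈17.913653
n=5: y≈17.913653, sp=2, e=sp−y≈-15.913653; I≈-4.508599, D=e−e_prev≈-26.251929; u=3/4·(-15.913653)+1/4·(-4.508599)+3/4·(-26.251929)≈-32.751336; next y=-1/5·17.913653+3/4·(-32.751336)≈-28.146233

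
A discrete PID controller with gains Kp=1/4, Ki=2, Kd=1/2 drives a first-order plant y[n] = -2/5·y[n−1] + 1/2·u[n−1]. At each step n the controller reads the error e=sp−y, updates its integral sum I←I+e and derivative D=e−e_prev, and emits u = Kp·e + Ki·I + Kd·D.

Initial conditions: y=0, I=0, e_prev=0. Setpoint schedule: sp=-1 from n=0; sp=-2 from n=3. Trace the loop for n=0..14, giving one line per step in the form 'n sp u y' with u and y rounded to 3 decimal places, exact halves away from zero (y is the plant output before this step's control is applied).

0 -1 -2.750 0.000
1 -1 -0.469 -1.375
2 -1 -5.055 0.316
3 -2 -1.425 -2.654
4 -2 -9.360 0.349
5 -2 1.658 -4.820
6 -2 -16.123 2.757
7 -2 10.934 -9.164
8 -2 -31.014 9.133
9 -2 33.674 -19.160
10 -2 -66.220 24.501
11 -2 87.990 -42.910
12 -2 -150.086 61.159
13 -2 217.461 -99.507
14 -2 -349.968 148.533

(exact arithmetic carried between steps; '≈' marks a value shown rounded to 6 d.p. or computed from one; I and e_prev carry over from the previous line; the table rounds u and y to 3 d.p., halves away from zero)
n=0: y=0, sp=-1, e=sp−y=-1; I=-1, D=e−e_prev=-1; u=1/4·(-1)+2·(-1)+1/2·(-1)=-2.75; next y=-2/5·0+1/2·(-2.75)=-1.375
n=1: y=-1.375, sp=-1, e=sp−y=0.375; I=-0.625, D=e−e_prev=1.375; u=1/4·0.375+2·(-0.625)+1/2·1.375=-0.46875; next y=-2/5·(-1.375)+1/2·(-0.46875)=0.315625
n=2: y=0.315625, sp=-1, e=sp−y=-1.315625; I=-1.940625, D=e−e_prev=-1.690625; u=1/4·(-1.315625)+2·(-1.940625)+1/2·(-1.690625)≈-5.055469; next y=-2/5·0.315625+1/2·(-5.055469)≈-2.653984
n=3: y≈-2.653984, sp=-2, e=sp−y≈0.653984; I≈-1.286641, D=e−e_prev≈1.969609; u=1/4·0.653984+2·(-1.286641)+1/2·1.969609≈-1.424980; next y=-2/5·(-2.653984)+1/2·(-1.424980)≈0.349104
n=4: y≈0.349104, sp=-2, e=sp−y≈-2.349104; I≈-3.635744, D=e−e_prev≈-3.003088; u=1/4·(-2.349104)+2·(-3.635744)+1/2·(-3.003088)≈-9.360308; next y=-2/5·0.349104+1/2·(-9.360308)≈-4.819795
n=5: y≈-4.819795, sp=-2, e=sp−y≈2.819795; I≈-0.815949, D=e−e_prev≈5.168899; u=1/4·2.819795+2·(-0.815949)+1/2·5.168899≈1.657501; next y=-2/5·(-4.819795)+1/2·1.657501≈2.756669
n=6: y≈2.756669, sp=-2, e=sp−y≈-4.756669; I≈-5.572617, D=e−e_prev≈-7.576464; u=1/4·(-4.756669)+2·(-5.572617)+1/2·(-7.576464)≈-16.122634; next y=-2/5·2.756669+1/2·(-16.122634)≈-9.163984
n=7: y≈-9.163984, sp=-2, e=sp−y≈7.163984; I≈1.591367, D=e−e_prev≈11.920653; u=1/4·7.163984+2·1.591367+1/2·11.920653≈10.934057; next y=-2/5·(-9.163984)+1/2·10.934057≈9.132622
n=8: y≈9.132622, sp=-2, e=sp−y≈-11.132622; I≈-9.541255, D=e−e_prev≈-18.296607; u=1/4·(-11.132622)+2·(-9.541255)+1/2·(-18.296607)≈-31.013969; next y=-2/5·9.132622+1/2·(-31.013969)≈-19.160033
n=9: y≈-19.160033, sp=-2, e=sp−y≈17.160033; I≈7.618778, D=e−e_prev≈28.292656; u=1/4·17.160033+2·7.618778+1/2·28.292656≈33.673893; next y=-2/5·(-19.160033)+1/2·33.673893≈24.500960
n=10: y≈24.500960, sp=-2, e=sp−y≈-26.500960; I≈-18.882181, D=e−e_prev≈-43.660993; u=1/4·(-26.500960)+2·(-18.882181)+1/2·(-43.660993)≈-66.220100; next y=-2/5·24.500960+1/2·(-66.220100)≈-42.910434
n=11: y≈-42.910434, sp=-2, e=sp−y≈40.910434; I≈22.028252, D=e−e_prev≈67.411393; u=1/4·40.910434+2·22.028252+1/2·67.411393≈87.989810; next y=-2/5·(-42.910434)+1/2·87.989810≈61.159078
n=12: y≈61.159078, sp=-2, e=sp−y≈-63.159078; I≈-41.130826, D=e−e_prev≈-104.069512; u=1/4·(-63.159078)+2·(-41.130826)+1/2·(-104.069512)≈-150.086178; next y=-2/5·61.159078+1/2·(-150.086178)≈-99.506720
n=13: y≈-99.506720, sp=-2, e=sp−y≈97.506720; I≈56.375894, D=e−e_prev≈160.665798; u=1/4·97.506720+2·56.375894+1/2·160.665798≈217.461367; next y=-2/5·(-99.506720)+1/2·217.461367≈148.533372
n=14: y≈148.533372, sp=-2, e=sp−y≈-150.533372; I≈-94.157478, D=e−e_prev≈-248.040092; u=1/4·(-150.533372)+2·(-94.157478)+1/2·(-248.040092)≈-349.968344; next y=-2/5·148.533372+1/2·(-349.968344)≈-234.397521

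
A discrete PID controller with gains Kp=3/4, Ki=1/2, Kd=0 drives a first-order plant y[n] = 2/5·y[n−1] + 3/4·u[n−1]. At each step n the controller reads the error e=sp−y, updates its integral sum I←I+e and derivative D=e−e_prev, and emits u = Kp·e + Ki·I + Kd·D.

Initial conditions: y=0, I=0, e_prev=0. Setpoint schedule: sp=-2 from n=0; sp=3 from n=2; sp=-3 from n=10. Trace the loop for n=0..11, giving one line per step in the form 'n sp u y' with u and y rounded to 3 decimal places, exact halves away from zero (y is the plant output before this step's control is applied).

0 -2 -2.500 0.000
1 -2 -1.156 -1.875
2 3 4.709 -1.617
3 3 1.390 2.885
4 3 2.308 2.196
5 3 2.193 2.610
6 3 2.289 2.689
7 3 2.315 2.793
8 3 2.343 2.854
9 3 2.360 2.899
10 -3 -5.128 2.929
11 -3 -1.088 -2.674

(exact arithmetic carried between steps; '≈' marks a value shown rounded to 6 d.p. or computed from one; I and e_prev carry over from the previous line; the table rounds u and y to 3 d.p., halves away from zero)
n=0: y=0, sp=-2, e=sp−y=-2; I=-2, D=e−e_prev=-2; u=3/4·(-2)+1/2·(-2)+0·(-2)=-2.5; next y=2/5·0+3/4·(-2.5)=-1.875
n=1: y=-1.875, sp=-2, e=sp−y=-0.125; I=-2.125, D=e−e_prev=1.875; u=3/4·(-0.125)+1/2·(-2.125)+0·1.875=-1.15625; next y=2/5·(-1.875)+3/4·(-1.15625)≈-1.617188
n=2: y≈-1.617188, sp=3, e=sp−y≈4.617188; I≈2.492188, D=e−e_prev≈4.742188; u=3/4·4.617188+1/2·2.492188+0·4.742188≈4.708984; next y=2/5·(-1.617188)+3/4·4.708984≈2.884863
n=3: y≈2.884863, sp=3, e=sp−y≈0.115137; I≈2.607324, D=e−e_prev≈-4.502051; u=3/4·0.115137+1/2·2.607324+0·(-4.502051)≈1.390015; next y=2/5·2.884863+3/4·1.390015≈2.196456
n=4: y≈2.196456, sp=3, e=sp−y≈0.803544; I≈3.410868, D=e−e_prev≈0.688407; u=3/4·0.803544+1/2·3.410868+0·0.688407≈2.308092; next y=2/5·2.196456+3/4·2.308092≈2.609651
n=5: y≈2.609651, sp=3, e=sp−y≈0.390349; I≈3.801217, D=e−e_prev≈-0.413195; u=3/4·0.390349+1/2·3.801217+0·(-0.413195)≈2.193370; next y=2/5·2.609651+3/4·2.193370≈2.688888
n=6: y≈2.688888, sp=3, e=sp−y≈0.311112; I≈4.112329, D=e−e_prev≈-0.079237; u=3/4·0.311112+1/2·4.112329+0·(-0.079237)≈2.289498; next y=2/5·2.688888+3/4·2.289498≈2.792679
n=7: y≈2.792679, sp=3, e=sp−y≈0.207321; I≈4.319650, D=e−e_prev≈-0.103791; u=3/4·0.207321+1/2·4.319650+0·(-0.103791)≈2.315316; next y=2/5·2.792679+3/4·2.315316≈2.853558
n=8: y≈2.853558, sp=3, e=sp−y≈0.146442; I≈4.466091, D=e−e_prev≈-0.060879; u=3/4·0.146442+1/2·4.466091+0·(-0.060879)≈2.342877; next y=2/5·2.853558+3/4·2.342877≈2.898581
n=9: y≈2.898581, sp=3, e=sp−y≈0.101419; I≈4.567510, D=e−e_prev≈-0.045023; u=3/4·0.101419+1/2·4.567510+0·(-0.045023)≈2.359819; next y=2/5·2.898581+3/4·2.359819≈2.929297
n=10: y≈2.929297, sp=-3, e=sp−y≈-5.929297; I≈-1.361787, D=e−e_prev≈-6.030716; u=3/4·(-5.929297)+1/2·(-1.361787)+0·(-6.030716)≈-5.127866; next y=2/5·2.929297+3/4·(-5.127866)≈-2.674181
n=11: y≈-2.674181, sp=-3, e=sp−y≈-0.325819; I≈-1.687606, D=e−e_prev≈5.603478; u=3/4·(-0.325819)+1/2·(-1.687606)+0·5.603478≈-1.088167; next y=2/5·(-2.674181)+3/4·(-1.088167)≈-1.885798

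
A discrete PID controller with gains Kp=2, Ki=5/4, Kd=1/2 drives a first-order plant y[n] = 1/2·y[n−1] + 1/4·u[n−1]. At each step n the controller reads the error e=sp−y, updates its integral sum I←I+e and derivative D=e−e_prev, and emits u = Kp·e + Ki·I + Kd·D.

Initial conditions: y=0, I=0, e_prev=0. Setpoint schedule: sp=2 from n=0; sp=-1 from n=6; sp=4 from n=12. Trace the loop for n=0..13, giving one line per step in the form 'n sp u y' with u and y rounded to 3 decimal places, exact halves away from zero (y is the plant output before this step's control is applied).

0 2 7.500 0.000
1 2 1.969 1.875
2 2 4.732 1.430
3 2 3.467 1.898
4 2 4.137 1.816
5 2 3.852 1.942
6 -1 -7.232 1.934
7 -1 1.003 -0.841
8 -1 -3.101 -0.170
9 -1 -1.214 -0.860
10 -1 -2.209 -0.734
11 -1 -1.783 -0.919
12 4 16.722 -0.905
13 4 2.986 3.728

(exact arithmetic carried between steps; '≈' marks a value shown rounded to 6 d.p. or computed from one; I and e_prev carry over from the previous line; the table rounds u and y to 3 d.p., halves away from zero)
n=0: y=0, sp=2, e=sp−y=2; I=2, D=e−e_prev=2; u=2·2+5/4·2+1/2·2=7.5; next y=1/2·0+1/4·7.5=1.875
n=1: y=1.875, sp=2, e=sp−y=0.125; I=2.125, D=e−e_prev=-1.875; u=2·0.125+5/4·2.125+1/2·(-1.875)=1.96875; next y=1/2·1.875+1/4·1.96875≈1.429688
n=2: y≈1.429688, sp=2, e=sp−y≈0.570313; I≈2.695313, D=e−e_prev≈0.445313; u=2·0.570313+5/4·2.695313+1/2·0.445313≈4.732422; next y=1/2·1.429688+1/4·4.732422≈1.897949
n=3: y≈1.897949, sp=2, e=sp−y≈0.102051; I≈2.797363, D=e−e_prev≈-0.468262; u=2·0.102051+5/4·2.797363+1/2·(-0.468262)≈3.466675; next y=1/2·1.897949+1/4·3.466675≈1.815643
n=4: y≈1.815643, sp=2, e=sp−y≈0.184357; I≈2.981720, D=e−e_prev≈0.082306; u=2·0.184357+5/4·2.981720+1/2·0.082306≈4.137016; next y=1/2·1.815643+1/4·4.137016≈1.942076
n=5: y≈1.942076, sp=2, e=sp−y≈0.057924; I≈3.039644, D=e−e_prev≈-0.126432; u=2·0.057924+5/4·3.039644+1/2·(-0.126432)≈3.852188; next y=1/2·1.942076+1/4·3.852188≈1.934085
n=6: y≈1.934085, sp=-1, e=sp−y≈-2.934085; I≈0.105559, D=e−e_prev≈-2.992009; u=2·(-2.934085)+5/4·0.105559+1/2·(-2.992009)≈-7.232225; next y=1/2·1.934085+1/4·(-7.232225)≈-0.841014
n=7: y≈-0.841014, sp=-1, e=sp−y≈-0.158986; I≈-0.053427, D=e−e_prev≈2.775099; u=2·(-0.158986)+5/4·(-0.053427)+1/2·2.775099≈1.002793; next y=1/2·(-0.841014)+1/4·1.002793≈-0.169809
n=8: y≈-0.169809, sp=-1, e=sp−y≈-0.830191; I≈-0.883618, D=e−e_prev≈-0.671205; u=2·(-0.830191)+5/4·(-0.883618)+1/2·(-0.671205)≈-3.100508; next y=1/2·(-0.169809)+1/4·(-3.100508)≈-0.860031
n=9: y≈-0.860031, sp=-1, e=sp−y≈-0.139969; I≈-1.023587, D=e−e_prev≈0.690223; u=2·(-0.139969)+5/4·(-1.023587)+1/2·0.690223≈-1.214309; next y=1/2·(-0.860031)+1/4·(-1.214309)≈-0.733593
n=10: y≈-0.733593, sp=-1, e=sp−y≈-0.266407; I≈-1.289994, D=e−e_prev≈-0.126438; u=2·(-0.266407)+5/4·(-1.289994)+1/2·(-0.126438)≈-2.208525; next y=1/2·(-0.733593)+1/4·(-2.208525)≈-0.918928
n=11: y≈-0.918928, sp=-1, e=sp−y≈-0.081072; I≈-1.371066, D=e−e_prev≈0.185335; u=2·(-0.081072)+5/4·(-1.371066)+1/2·0.185335≈-1.783309; next y=1/2·(-0.918928)+1/4·(-1.783309)≈-0.905291
n=12: y≈-0.905291, sp=4, e=sp−y≈4.905291; I≈3.534225, D=e−e_prev≈4.986363; u=2·4.905291+5/4·3.534225+1/2·4.986363≈16.721546; next y=1/2·(-0.905291)+1/4·16.721546≈3.727741
n=13: y≈3.727741, sp=4, e=sp−y≈0.272259; I≈3.806484, D=e−e_prev≈-4.633032; u=2·0.272259+5/4·3.806484+1/2·(-4.633032)≈2.986108; next y=1/2·3.727741+1/4·2.986108≈2.610397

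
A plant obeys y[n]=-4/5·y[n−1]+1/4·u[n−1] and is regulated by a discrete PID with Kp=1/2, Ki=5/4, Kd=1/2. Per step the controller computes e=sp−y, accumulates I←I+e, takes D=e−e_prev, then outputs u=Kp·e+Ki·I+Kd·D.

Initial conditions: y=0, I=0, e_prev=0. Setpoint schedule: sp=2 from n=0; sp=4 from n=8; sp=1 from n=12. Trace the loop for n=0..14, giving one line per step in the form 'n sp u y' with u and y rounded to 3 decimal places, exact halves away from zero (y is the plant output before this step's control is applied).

(exact arithmetic carried between steps; '≈' marks a value shown rounded to 6 d.p. or computed from one; I and e_prev carry over from the previous line; the table rounds u and y to 3 d.p., halves away from zero)
n=0: y=0, sp=2, e=sp−y=2; I=2, D=e−e_prev=2; u=1/2·2+5/4·2+1/2·2=4.5; next y=-4/5·0+1/4·4.5=1.125
n=1: y=1.125, sp=2, e=sp−y=0.875; I=2.875, D=e−e_prev=-1.125; u=1/2·0.875+5/4·2.875+1/2·(-1.125)=3.46875; next y=-4/5·1.125+1/4·3.46875≈-0.032813
n=2: y≈-0.032813, sp=2, e=sp−y≈2.032813; I≈4.907813, D=e−e_prev≈1.157813; u=1/2·2.032813+5/4·4.907813+1/2·1.157813≈7.730078; next y=-4/5·(-0.032813)+1/4·7.730078≈1.958770
n=3: y≈1.958770, sp=2, e=sp−y≈0.041230; I≈4.949043, D=e−e_prev≈-1.991582; u=1/2·0.041230+5/4·4.949043+1/2·(-1.991582)≈5.211128; next y=-4/5·1.958770+1/4·5.211128≈-0.264234
n=4: y≈-0.264234, sp=2, e=sp−y≈2.264234; I≈7.213277, D=e−e_prev≈2.223003; u=1/2·2.264234+5/4·7.213277+1/2·2.223003≈11.260214; next y=-4/5·(-0.264234)+1/4·11.260214≈3.026440
n=5: y≈3.026440, sp=2, e=sp−y≈-1.026440; I≈6.186836, D=e−e_prev≈-3.290674; u=1/2·(-1.026440)+5/4·6.186836+1/2·(-3.290674)≈5.574988; next y=-4/5·3.026440+1/4·5.574988≈-1.027405
n=6: y≈-1.027405, sp=2, e=sp−y≈3.027405; I≈9.214242, D=e−e_prev≈4.053846; u=1/2·3.027405+5/4·9.214242+1/2·4.053846≈15.058428; next y=-4/5·(-1.027405)+1/4·15.058428≈4.586531
n=7: y≈4.586531, sp=2, e=sp−y≈-2.586531; I≈6.627710, D=e−e_prev≈-5.613937; u=1/2·(-2.586531)+5/4·6.627710+1/2·(-5.613937)≈4.184404; next y=-4/5·4.586531+1/4·4.184404≈-2.623124
n=8: y≈-2.623124, sp=4, e=sp−y≈6.623124; I≈13.250834, D=e−e_prev≈9.209655; u=1/2·6.623124+5/4·13.250834+1/2·9.209655≈24.479932; next y=-4/5·(-2.623124)+1/4·24.479932≈8.218482
n=9: y≈8.218482, sp=4, e=sp−y≈-4.218482; I≈9.032352, D=e−e_prev≈-10.841606; u=1/2·(-4.218482)+5/4·9.032352+1/2·(-10.841606)≈3.760396; next y=-4/5·8.218482+1/4·3.760396≈-5.634687
n=10: y≈-5.634687, sp=4, e=sp−y≈9.634687; I≈18.667039, D=e−e_prev≈13.853169; u=1/2·9.634687+5/4·18.667039+1/2·13.853169≈35.077727; next y=-4/5·(-5.634687)+1/4·35.077727≈13.277181
n=11: y≈13.277181, sp=4, e=sp−y≈-9.277181; I≈9.389858, D=e−e_prev≈-18.911868; u=1/2·(-9.277181)+5/4·9.389858+1/2·(-18.911868)≈-2.357202; next y=-4/5·13.277181+1/4·(-2.357202)≈-11.211045
n=12: y≈-11.211045, sp=1, e=sp−y≈12.211045; I≈21.600903, D=e−e_prev≈21.488227; u=1/2·12.211045+5/4·21.600903+1/2·21.488227≈43.850765; next y=-4/5·(-11.211045)+1/4·43.850765≈19.931528
n=13: y≈19.931528, sp=1, e=sp−y≈-18.931528; I≈2.669376, D=e−e_prev≈-31.142573; u=1/2·(-18.931528)+5/4·2.669376+1/2·(-31.142573)≈-21.700331; next y=-4/5·19.931528+1/4·(-21.700331)≈-21.370305
n=14: y≈-21.370305, sp=1, e=sp−y≈22.370305; I≈25.039680, D=e−e_prev≈41.301833; u=1/2·22.370305+5/4·25.039680+1/2·41.301833≈63.135669; next y=-4/5·(-21.370305)+1/4·63.135669≈32.880161

0 2 4.500 0.000
1 2 3.469 1.125
2 2 7.730 -0.033
3 2 5.211 1.959
4 2 11.260 -0.264
5 2 5.575 3.026
6 2 15.058 -1.027
7 2 4.184 4.587
8 4 24.480 -2.623
9 4 3.760 8.218
10 4 35.078 -5.635
11 4 -2.357 13.277
12 1 43.851 -11.211
13 1 -21.700 19.932
14 1 63.136 -21.370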